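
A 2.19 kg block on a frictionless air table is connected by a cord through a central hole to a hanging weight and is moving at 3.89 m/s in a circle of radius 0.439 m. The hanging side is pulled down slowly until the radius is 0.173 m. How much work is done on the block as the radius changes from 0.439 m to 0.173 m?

W ≈ 90.1 J

The only horizontal force on the mass is along the cord (radial), so it exerts no torque about the hole and angular momentum m v r is conserved.
v₂ = v₁ r₁ / r₂ = (3.89)(0.439) / (0.173) = 9.871 m/s.
W = ΔKE = ½m(v₂² − v₁²) = 90.13 J.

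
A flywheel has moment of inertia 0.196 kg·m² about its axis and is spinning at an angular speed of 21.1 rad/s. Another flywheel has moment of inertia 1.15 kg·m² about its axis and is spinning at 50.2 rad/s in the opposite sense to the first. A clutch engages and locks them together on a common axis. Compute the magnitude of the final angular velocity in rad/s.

|ω_f| ≈ 39.8 rad/s

The coupling torques are internal; angular momentum about the shared axis is conserved.
Taking A's sense as positive: L = (0.1960)(21.1) − (1.150)(50.2) = -53.59 kg·m²·rad/s.
Combined I = 0.1960 + 1.150 = 1.346 kg·m².
ω_f = L / I = -53.59 / 1.346 = -39.82 rad/s.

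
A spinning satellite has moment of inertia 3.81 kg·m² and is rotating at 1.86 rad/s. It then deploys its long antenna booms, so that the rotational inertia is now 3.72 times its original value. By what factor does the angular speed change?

No external torque acts about the spin axis, so angular momentum is conserved.
I₂ = 3.72 × 3.81 = 14.17 kg·m².
ω₂/ω₁ = I₁/I₂ = 3.810 / 14.17 = 0.2688.

ω₂/ω₁ ≈ 0.269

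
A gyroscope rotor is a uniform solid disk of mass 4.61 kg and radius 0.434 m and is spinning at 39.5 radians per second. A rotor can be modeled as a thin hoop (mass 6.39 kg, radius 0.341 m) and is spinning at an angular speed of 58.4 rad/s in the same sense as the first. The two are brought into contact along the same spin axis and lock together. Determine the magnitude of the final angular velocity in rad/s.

|ω_f| ≈ 51.4 rad/s

No external torque acts about the common axis, so total angular momentum is conserved.
Moments of inertia: I_A = ½(4.61)(0.434)² = 0.4342 kg·m²; I_B = (6.39)(0.341)² = 0.7430 kg·m².
Taking A's sense as positive: L = (0.4342)(39.5) + (0.7430)(58.4) = 60.54 kg·m²·rad/s.
Combined I = 0.4342 + 0.7430 = 1.177 kg·m².
ω_f = L / I = 60.54 / 1.177 = 51.43 rad/s.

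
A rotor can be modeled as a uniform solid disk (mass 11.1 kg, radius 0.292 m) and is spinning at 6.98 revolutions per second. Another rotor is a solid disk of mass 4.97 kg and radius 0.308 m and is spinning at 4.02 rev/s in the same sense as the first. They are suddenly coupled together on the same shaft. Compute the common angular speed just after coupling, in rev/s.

The coupling torques are internal; angular momentum about the shared axis is conserved.
Moments of inertia: I_A = ½(11.1)(0.292)² = 0.4732 kg·m²; I_B = ½(4.97)(0.308)² = 0.2357 kg·m².
Taking A's sense as positive: L = (0.4732)(6.98) + (0.2357)(4.02) = 4.251 kg·m²·rev/s.
Combined I = 0.4732 + 0.2357 = 0.7090 kg·m².
ω_f = L / I = 4.251 / 0.7090 = 5.996 rev/s.

|ω_f| ≈ 6.00 rev/s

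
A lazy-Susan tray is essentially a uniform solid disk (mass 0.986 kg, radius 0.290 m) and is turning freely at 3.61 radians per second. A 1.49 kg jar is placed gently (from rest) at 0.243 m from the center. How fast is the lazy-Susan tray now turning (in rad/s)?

No external torque acts about the center; L_before = L_after.
I_p = ½(0.986)(0.290)² = 0.04146 kg·m².
Added inertia Σmr² = (1.49)(0.243)² = 0.08798 kg·m²; I_f = 0.04146 + 0.08798 = 0.1294 kg·m².
ω_f = I_p ω_i / I_f = (0.04146)(3.61) / 0.1294 = 1.156 rad/s.

ω_f ≈ 1.16 rad/s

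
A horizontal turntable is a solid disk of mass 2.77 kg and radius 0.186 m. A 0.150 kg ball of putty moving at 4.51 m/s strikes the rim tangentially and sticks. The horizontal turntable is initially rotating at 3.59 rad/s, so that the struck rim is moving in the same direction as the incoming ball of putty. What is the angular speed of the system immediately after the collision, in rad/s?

|ω_f| ≈ 5.61 rad/s

About the axle the impulsive forces during the collision are internal, so angular momentum about that axis is conserved.
I_p = ½(2.77)(0.186)² = 0.04792 kg·m². Taking the sense of the ball of putty's angular momentum as positive, L_{ball} = m v R = (0.150)(4.51)(0.186) = 0.1258 kg·m²/s.
L_i = +I_p ω_p + m v R = +(0.04792)(3.59) + 0.1258 = 0.2978 kg·m²/s.
After sticking, I_f = I_p + m R² = 0.04792 + (0.150)(0.186)² = 0.05310 kg·m².
ω_f = L_i / I_f = 0.2978 / 0.05310 = 5.609 rad/s.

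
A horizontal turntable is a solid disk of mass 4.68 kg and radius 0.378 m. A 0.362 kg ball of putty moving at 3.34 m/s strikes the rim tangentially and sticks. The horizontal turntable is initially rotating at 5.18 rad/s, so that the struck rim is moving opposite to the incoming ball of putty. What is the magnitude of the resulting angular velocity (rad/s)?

|ω_f| ≈ 3.30 rad/s

The axle reaction passes through the axle and exerts no torque about it; angular momentum about the axle is conserved through the impact.
I_p = ½(4.68)(0.378)² = 0.3343 kg·m². Taking the sense of the ball of putty's angular momentum as positive, L_{ball} = m v R = (0.362)(3.34)(0.378) = 0.4570 kg·m²/s.
L_i = −I_p ω_p + m v R = −(0.3343)(5.18) + 0.4570 = -1.275 kg·m²/s.
After sticking, I_f = I_p + m R² = 0.3343 + (0.362)(0.378)² = 0.3861 kg·m².
ω_f = L_i / I_f = -1.275 / 0.3861 = -3.302 rad/s.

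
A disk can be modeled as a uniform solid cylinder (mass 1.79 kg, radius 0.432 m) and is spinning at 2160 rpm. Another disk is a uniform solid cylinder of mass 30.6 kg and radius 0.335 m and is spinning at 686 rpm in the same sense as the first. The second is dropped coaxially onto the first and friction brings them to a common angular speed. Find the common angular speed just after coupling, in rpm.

The coupling torques are internal; angular momentum about the shared axis is conserved.
Moments of inertia: I_A = ½(1.79)(0.432)² = 0.1670 kg·m²; I_B = ½(30.6)(0.335)² = 1.717 kg·m².
Taking A's sense as positive: L = (0.1670)(2160) + (1.717)(686) = 1539 kg·m²·rpm.
Combined I = 0.1670 + 1.717 = 1.884 kg·m².
ω_f = L / I = 1539 / 1.884 = 816.7 rpm.

|ω_f| ≈ 817 rpm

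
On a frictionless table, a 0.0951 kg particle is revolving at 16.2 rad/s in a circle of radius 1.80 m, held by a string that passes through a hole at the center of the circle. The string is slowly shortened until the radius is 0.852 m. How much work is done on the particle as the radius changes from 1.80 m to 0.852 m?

W ≈ 140 J

The constraining force is radial, so m r² ω about the center is conserved.
ω₂ = ω₁ (r₁/r₂)² = (16.2)(1.80/0.852)² = 72.31 rad/s.
W = ΔKE = ½m(v₂² − v₁²) = 140.0 J.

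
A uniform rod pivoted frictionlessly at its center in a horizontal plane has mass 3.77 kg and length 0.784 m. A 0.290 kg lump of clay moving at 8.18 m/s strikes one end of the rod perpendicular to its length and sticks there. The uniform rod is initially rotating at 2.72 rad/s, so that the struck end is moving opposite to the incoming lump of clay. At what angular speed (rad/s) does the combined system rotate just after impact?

|ω_f| ≈ 1.70 rad/s

About the pivot the impulsive forces during the collision are internal, so angular momentum about that axis is conserved.
I_p = (1/12)(3.77)(0.784)² = 0.1931 kg·m². Taking the sense of the lump of clay's angular momentum as positive, L_{lump} = m v R = (0.290)(8.18)(0.784/2) = 0.9299 kg·m²/s.
L_i = −I_p ω_p + m v R = −(0.1931)(2.72) + 0.9299 = 0.4047 kg·m²/s.
After sticking, I_f = I_p + m R² = 0.1931 + (0.290)(0.784/2)² = 0.2377 kg·m².
ω_f = L_i / I_f = 0.4047 / 0.2377 = 1.703 rad/s.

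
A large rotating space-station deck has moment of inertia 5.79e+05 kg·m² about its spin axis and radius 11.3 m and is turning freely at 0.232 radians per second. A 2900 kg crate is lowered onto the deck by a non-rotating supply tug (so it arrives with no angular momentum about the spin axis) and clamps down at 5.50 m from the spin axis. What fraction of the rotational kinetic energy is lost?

No external torque acts about the spin axis; L_before = L_after.
Added inertia Σmr² = (2900)(5.50)² = 87720 kg·m²; I_f = 5.790e+05 + 87720 = 6.667e+05 kg·m².
ω_f = I_p ω_i / I_f = (5.790e+05)(0.232) / 6.667e+05 = 0.2015 rad/s.
KE_i = ½(5.790e+05)(0.2320 rad/s)² = 15580 J; KE_f = ½(6.667e+05)(0.2015)² = 13530 J.
Fraction lost = 0.1316.

fraction ≈ 0.132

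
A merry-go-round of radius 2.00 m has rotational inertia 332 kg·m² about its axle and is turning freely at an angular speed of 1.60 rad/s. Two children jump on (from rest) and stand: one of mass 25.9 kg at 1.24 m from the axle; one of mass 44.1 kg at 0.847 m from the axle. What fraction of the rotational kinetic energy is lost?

fraction ≈ 0.177

No external torque acts about the axle; L_before = L_after.
Added inertia Σmr² = (25.9)(1.24)² + (44.1)(0.847)² = 71.46 kg·m²; I_f = 332.0 + 71.46 = 403.5 kg·m².
ω_f = I_p ω_i / I_f = (332.0)(1.60) / 403.5 = 1.317 rad/s.
KE_i = ½(332.0)(1.600 rad/s)² = 425.0 J; KE_f = ½(403.5)(1.317)² = 349.7 J.
Fraction lost = 0.1771.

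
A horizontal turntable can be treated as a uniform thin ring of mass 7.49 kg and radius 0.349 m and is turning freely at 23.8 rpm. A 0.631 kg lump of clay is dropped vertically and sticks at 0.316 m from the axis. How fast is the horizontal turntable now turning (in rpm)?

The added mass arrives with no angular momentum about the axis, and any external torque about the axis is negligible, so the system's angular momentum is conserved.
I_p = (7.49)(0.349)² = 0.9123 kg·m².
Added inertia Σmr² = (0.631)(0.316)² = 0.06301 kg·m²; I_f = 0.9123 + 0.06301 = 0.9753 kg·m².
ω_f = I_p ω_i / I_f = (0.9123)(23.8) / 0.9753 = 22.26 rpm.

ω_f ≈ 22.3 rpm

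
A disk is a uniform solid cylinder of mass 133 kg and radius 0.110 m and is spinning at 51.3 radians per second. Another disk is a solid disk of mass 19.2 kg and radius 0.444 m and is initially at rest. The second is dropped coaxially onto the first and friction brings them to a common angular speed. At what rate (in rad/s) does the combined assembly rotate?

|ω_f| ≈ 15.3 rad/s

No external torque acts about the common axis, so total angular momentum is conserved.
Moments of inertia: I_A = ½(133)(0.110)² = 0.8047 kg·m²; I_B = ½(19.2)(0.444)² = 1.893 kg·m².
Taking A's sense as positive: L = (0.8047)(51.3) = 41.28 kg·m²·rad/s.
Combined I = 0.8047 + 1.893 = 2.697 kg·m².
ω_f = L / I = 41.28 / 2.697 = 15.30 rad/s.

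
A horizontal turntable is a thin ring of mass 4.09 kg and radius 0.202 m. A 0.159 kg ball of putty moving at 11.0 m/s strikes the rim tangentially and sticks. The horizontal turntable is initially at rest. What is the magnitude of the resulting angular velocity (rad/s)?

|ω_f| ≈ 2.04 rad/s

About the axle the impulsive forces during the collision are internal, so angular momentum about that axis is conserved.
I_p = (4.09)(0.202)² = 0.1669 kg·m². Taking the sense of the ball of putty's angular momentum as positive, L_{ball} = m v R = (0.159)(11.0)(0.202) = 0.3533 kg·m²/s.
L_i = 0 + 0.3533 = 0.3533 kg·m²/s.
After sticking, I_f = I_p + m R² = 0.1669 + (0.159)(0.202)² = 0.1734 kg·m².
ω_f = L_i / I_f = 0.3533 / 0.1734 = 2.038 rad/s.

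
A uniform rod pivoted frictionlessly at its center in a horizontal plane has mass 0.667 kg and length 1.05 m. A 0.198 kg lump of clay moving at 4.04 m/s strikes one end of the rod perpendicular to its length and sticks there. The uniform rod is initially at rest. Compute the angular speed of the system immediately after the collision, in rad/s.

|ω_f| ≈ 3.62 rad/s

The axle reaction passes through the pivot and exerts no torque about it; angular momentum about the pivot is conserved through the impact.
I_p = (1/12)(0.667)(1.05)² = 0.06128 kg·m². Taking the sense of the lump of clay's angular momentum as positive, L_{lump} = m v R = (0.198)(4.04)(1.05/2) = 0.4200 kg·m²/s.
L_i = 0 + 0.4200 = 0.4200 kg·m²/s.
After sticking, I_f = I_p + m R² = 0.06128 + (0.198)(1.05/2)² = 0.1159 kg·m².
ω_f = L_i / I_f = 0.4200 / 0.1159 = 3.625 rad/s.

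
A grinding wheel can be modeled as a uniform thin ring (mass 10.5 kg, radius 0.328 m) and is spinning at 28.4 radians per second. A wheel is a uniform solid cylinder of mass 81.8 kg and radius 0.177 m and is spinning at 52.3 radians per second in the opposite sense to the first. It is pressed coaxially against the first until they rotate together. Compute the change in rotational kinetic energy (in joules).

The coupling torques are internal; angular momentum about the shared axis is conserved.
Moments of inertia: I_A = (10.5)(0.328)² = 1.130 kg·m²; I_B = ½(81.8)(0.177)² = 1.281 kg·m².
Taking A's sense as positive: L = (1.130)(28.4) − (1.281)(52.3) = -34.93 kg·m²·rad/s.
Combined I = 1.130 + 1.281 = 2.411 kg·m².
ω_f = L / I = -34.93 / 2.411 = -14.49 rad/s.
KE_i = ½ΣIω² = 2208 J; KE_f = ½(2.411)(14.49)² = 253.1 J.

ΔKE ≈ -1950 J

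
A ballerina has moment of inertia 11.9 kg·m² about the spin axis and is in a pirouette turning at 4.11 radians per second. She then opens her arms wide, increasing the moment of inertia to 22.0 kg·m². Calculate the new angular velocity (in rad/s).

ω₂ ≈ 2.22 rad/s

With no external torque about the axis, L is conserved: I₁ω₁ = I₂ω₂.
ω₂ = I₁ω₁ / I₂ = (11.90)(4.11 rad/s) / (22.00) = 2.223 rad/s.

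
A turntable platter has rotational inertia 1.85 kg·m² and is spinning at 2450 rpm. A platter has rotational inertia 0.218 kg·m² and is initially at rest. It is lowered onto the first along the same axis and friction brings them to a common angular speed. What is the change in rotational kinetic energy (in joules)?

No external torque acts about the common axis, so total angular momentum is conserved.
Taking A's sense as positive: L = (1.850)(2450) = 4533 kg·m²·rpm.
Combined I = 1.850 + 0.2180 = 2.068 kg·m².
ω_f = L / I = 4533 / 2.068 = 2192 rpm.
KE_i = ½ΣIω² = 60890 J; KE_f = ½(2.068)(229.5)² = 54470 J.

ΔKE ≈ -6420 J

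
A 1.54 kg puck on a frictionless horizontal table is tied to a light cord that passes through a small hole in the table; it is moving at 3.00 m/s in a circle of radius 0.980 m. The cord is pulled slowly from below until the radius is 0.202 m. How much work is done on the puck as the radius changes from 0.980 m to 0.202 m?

W ≈ 156 J

Central (radial) force ⇒ zero torque about the center ⇒ m v r is constant.
v₂ = v₁ r₁ / r₂ = (3.00)(0.980) / (0.202) = 14.55 m/s.
W = ΔKE = ½m(v₂² − v₁²) = 156.2 J.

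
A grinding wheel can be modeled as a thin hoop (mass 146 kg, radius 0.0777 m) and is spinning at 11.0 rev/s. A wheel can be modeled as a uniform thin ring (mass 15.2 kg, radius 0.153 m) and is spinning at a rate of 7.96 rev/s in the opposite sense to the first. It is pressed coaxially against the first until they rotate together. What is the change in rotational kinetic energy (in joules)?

No external torque acts about the common axis, so total angular momentum is conserved.
Moments of inertia: I_A = (146)(0.0777)² = 0.8814 kg·m²; I_B = (15.2)(0.153)² = 0.3558 kg·m².
Taking A's sense as positive: L = (0.8814)(11.0) − (0.3558)(7.96) = 6.864 kg·m²·rev/s.
Combined I = 0.8814 + 0.3558 = 1.237 kg·m².
ω_f = L / I = 6.864 / 1.237 = 5.547 rev/s.
KE_i = ½ΣIω² = 2550 J; KE_f = ½(1.237)(34.86)² = 751.6 J.

ΔKE ≈ -1800 J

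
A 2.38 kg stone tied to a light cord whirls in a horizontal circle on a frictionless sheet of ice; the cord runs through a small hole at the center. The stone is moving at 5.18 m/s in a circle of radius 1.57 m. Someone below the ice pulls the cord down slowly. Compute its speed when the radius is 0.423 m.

v₂ ≈ 19.2 m/s

Central (radial) force ⇒ zero torque about the center ⇒ m v r is constant.
v₂ = v₁ r₁ / r₂ = (5.18)(1.57) / (0.423) = 19.23 m/s.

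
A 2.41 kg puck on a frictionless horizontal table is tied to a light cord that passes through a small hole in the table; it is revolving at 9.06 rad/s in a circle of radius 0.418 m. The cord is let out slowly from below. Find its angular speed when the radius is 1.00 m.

No torque about the axis ⇒ m r₁² ω₁ = m r₂² ω₂.
ω₂ = ω₁ (r₁/r₂)² = (9.06)(0.418/1.00)² = 1.583 rad/s.

ω₂ ≈ 1.58 rad/s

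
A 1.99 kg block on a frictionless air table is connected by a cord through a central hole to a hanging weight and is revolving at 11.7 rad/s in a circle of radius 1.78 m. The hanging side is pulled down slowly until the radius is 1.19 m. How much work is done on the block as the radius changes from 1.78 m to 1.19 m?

The constraining force is radial, so m r² ω about the center is conserved.
ω₂ = ω₁ (r₁/r₂)² = (11.7)(1.78/1.19)² = 26.18 rad/s.
W = ΔKE = ½m(v₂² − v₁²) = 534.0 J.

W ≈ 534 J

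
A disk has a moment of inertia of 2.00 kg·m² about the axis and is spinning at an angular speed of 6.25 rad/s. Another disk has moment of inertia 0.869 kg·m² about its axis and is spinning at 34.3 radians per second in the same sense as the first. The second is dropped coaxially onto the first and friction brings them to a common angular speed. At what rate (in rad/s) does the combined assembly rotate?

The coupling torques are internal; angular momentum about the shared axis is conserved.
Taking A's sense as positive: L = (2.000)(6.25) + (0.8690)(34.3) = 42.31 kg·m²·rad/s.
Combined I = 2.000 + 0.8690 = 2.869 kg·m².
ω_f = L / I = 42.31 / 2.869 = 14.75 rad/s.

|ω_f| ≈ 14.7 rad/s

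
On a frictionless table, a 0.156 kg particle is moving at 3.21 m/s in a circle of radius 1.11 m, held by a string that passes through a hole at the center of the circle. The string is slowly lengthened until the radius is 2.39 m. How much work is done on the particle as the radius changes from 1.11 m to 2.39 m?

Central (radial) force ⇒ zero torque about the center ⇒ m v r is constant.
v₂ = v₁ r₁ / r₂ = (3.21)(1.11) / (2.39) = 1.491 m/s.
W = ΔKE = ½m(v₂² − v₁²) = -0.6304 J.

W ≈ -0.630 J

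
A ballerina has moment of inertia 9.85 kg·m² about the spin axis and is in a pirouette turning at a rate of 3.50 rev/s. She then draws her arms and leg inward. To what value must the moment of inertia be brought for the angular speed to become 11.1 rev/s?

I₂ ≈ 3.11 kg·m²

Angular momentum about the spin axis is conserved since the torque about it is zero.
I₂ = I₁ω₁ / ω₂ = (9.85)(3.50) / (11.1) = 3.106 kg·m².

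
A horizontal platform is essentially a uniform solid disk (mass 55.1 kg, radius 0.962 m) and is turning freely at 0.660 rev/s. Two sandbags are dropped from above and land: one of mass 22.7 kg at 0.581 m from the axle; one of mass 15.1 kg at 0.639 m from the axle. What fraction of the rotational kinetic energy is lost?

fraction ≈ 0.352

The added mass arrives with no angular momentum about the axle, and any external torque about the axle is negligible, so the system's angular momentum is conserved.
I_p = ½(55.1)(0.962)² = 25.50 kg·m².
Added inertia Σmr² = (22.7)(0.581)² + (15.1)(0.639)² = 13.83 kg·m²; I_f = 25.50 + 13.83 = 39.32 kg·m².
ω_f = I_p ω_i / I_f = (25.50)(0.660) / 39.32 = 0.4279 rev/s.
KE_i = ½(25.50)(4.147 rad/s)² = 219.2 J; KE_f = ½(39.32)(2.689)² = 142.1 J.
Fraction lost = 0.3516.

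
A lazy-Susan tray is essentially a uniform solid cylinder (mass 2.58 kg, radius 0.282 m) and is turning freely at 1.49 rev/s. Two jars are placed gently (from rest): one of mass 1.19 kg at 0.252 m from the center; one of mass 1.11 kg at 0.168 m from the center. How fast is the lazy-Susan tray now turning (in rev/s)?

The added mass arrives with no angular momentum about the center, and any external torque about the center is negligible, so the system's angular momentum is conserved.
I_p = ½(2.58)(0.282)² = 0.1026 kg·m².
Added inertia Σmr² = (1.19)(0.252)² + (1.11)(0.168)² = 0.1069 kg·m²; I_f = 0.1026 + 0.1069 = 0.2095 kg·m².
ω_f = I_p ω_i / I_f = (0.1026)(1.49) / 0.2095 = 0.7297 rev/s.

ω_f ≈ 0.730 rev/s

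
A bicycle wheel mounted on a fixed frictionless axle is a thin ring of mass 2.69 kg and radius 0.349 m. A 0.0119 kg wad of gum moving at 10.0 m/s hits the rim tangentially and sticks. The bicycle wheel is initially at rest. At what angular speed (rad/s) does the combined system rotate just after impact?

The axle reaction passes through the axle and exerts no torque about it; angular momentum about the axle is conserved through the impact.
I_p = (2.69)(0.349)² = 0.3276 kg·m². Taking the sense of the wad of gum's angular momentum as positive, L_{wad} = m v R = (0.0119)(10.0)(0.349) = 0.04153 kg·m²/s.
L_i = 0 + 0.04153 = 0.04153 kg·m²/s.
After sticking, I_f = I_p + m R² = 0.3276 + (0.0119)(0.349)² = 0.3291 kg·m².
ω_f = L_i / I_f = 0.04153 / 0.3291 = 0.1262 rad/s.

|ω_f| ≈ 0.126 rad/s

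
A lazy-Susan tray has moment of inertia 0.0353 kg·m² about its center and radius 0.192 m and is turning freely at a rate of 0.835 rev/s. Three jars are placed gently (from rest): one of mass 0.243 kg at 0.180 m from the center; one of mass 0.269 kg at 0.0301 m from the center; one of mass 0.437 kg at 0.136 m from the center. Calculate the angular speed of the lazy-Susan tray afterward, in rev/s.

The added mass arrives with no angular momentum about the center, and any external torque about the center is negligible, so the system's angular momentum is conserved.
Added inertia Σmr² = (0.243)(0.180)² + (0.269)(0.0301)² + (0.437)(0.136)² = 0.01620 kg·m²; I_f = 0.03530 + 0.01620 = 0.05150 kg·m².
ω_f = I_p ω_i / I_f = (0.03530)(0.835) / 0.05150 = 0.5723 rev/s.

ω_f ≈ 0.572 rev/s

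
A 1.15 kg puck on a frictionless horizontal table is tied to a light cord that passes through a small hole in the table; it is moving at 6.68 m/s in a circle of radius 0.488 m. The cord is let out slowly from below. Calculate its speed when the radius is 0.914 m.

Central (radial) force ⇒ zero torque about the center ⇒ m v r is constant.
v₂ = v₁ r₁ / r₂ = (6.68)(0.488) / (0.914) = 3.567 m/s.

v₂ ≈ 3.57 m/s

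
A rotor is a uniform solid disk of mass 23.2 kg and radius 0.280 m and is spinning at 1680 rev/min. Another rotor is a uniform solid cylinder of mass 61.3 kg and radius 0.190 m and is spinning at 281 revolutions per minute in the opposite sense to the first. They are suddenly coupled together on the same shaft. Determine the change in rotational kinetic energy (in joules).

No external torque acts about the common axis, so total angular momentum is conserved.
Moments of inertia: I_A = ½(23.2)(0.280)² = 0.9094 kg·m²; I_B = ½(61.3)(0.190)² = 1.106 kg·m².
Taking A's sense as positive: L = (0.9094)(1680) − (1.106)(281) = 1217 kg·m²·rpm.
Combined I = 0.9094 + 1.106 = 2.016 kg·m².
ω_f = L / I = 1217 / 2.016 = 603.7 rpm.
KE_i = ½ΣIω² = 14550 J; KE_f = ½(2.016)(63.22)² = 4028 J.

ΔKE ≈ -10500 J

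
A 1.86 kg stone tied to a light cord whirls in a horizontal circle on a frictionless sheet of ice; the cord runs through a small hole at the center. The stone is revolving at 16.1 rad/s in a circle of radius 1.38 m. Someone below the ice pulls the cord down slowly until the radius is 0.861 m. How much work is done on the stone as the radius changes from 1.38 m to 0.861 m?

W ≈ 720 J

The constraining force is radial, so m r² ω about the center is conserved.
ω₂ = ω₁ (r₁/r₂)² = (16.1)(1.38/0.861)² = 41.36 rad/s.
W = ΔKE = ½m(v₂² − v₁²) = 720.3 J.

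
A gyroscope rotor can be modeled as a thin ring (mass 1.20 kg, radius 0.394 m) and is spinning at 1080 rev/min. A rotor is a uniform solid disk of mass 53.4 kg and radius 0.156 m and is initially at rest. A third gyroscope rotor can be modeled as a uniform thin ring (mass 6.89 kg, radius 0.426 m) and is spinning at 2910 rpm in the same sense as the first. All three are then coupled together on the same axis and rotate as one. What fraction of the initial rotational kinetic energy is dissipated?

fraction ≈ 0.346

The coupling torques are internal; angular momentum about the shared axis is conserved.
Moments of inertia: I_A = (1.20)(0.394)² = 0.1863 kg·m²; I_B = ½(53.4)(0.156)² = 0.6498 kg·m²; I_C = (6.89)(0.426)² = 1.250 kg·m².
Taking A's sense as positive: L = (0.1863)(1080) + (1.250)(2910) = 3840 kg·m²·rpm.
Combined I = 0.1863 + 0.6498 + 1.250 = 2.086 kg·m².
ω_f = L / I = 3840 / 2.086 = 1840 rpm.
KE_i = ½ΣIω² = 59250 J; KE_f = ½(2.086)(192.7)² = 38750 J.
Fraction dissipated = (KE_i − KE_f)/KE_i = 0.3460.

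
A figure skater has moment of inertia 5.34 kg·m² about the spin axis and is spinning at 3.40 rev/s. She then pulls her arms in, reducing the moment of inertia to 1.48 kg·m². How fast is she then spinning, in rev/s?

ω₂ ≈ 12.3 rev/s

No external torque acts about the spin axis, so angular momentum is conserved.
ω₂ = I₁ω₁ / I₂ = (5.340)(3.40 rev/s) / (1.480) = 12.27 rev/s.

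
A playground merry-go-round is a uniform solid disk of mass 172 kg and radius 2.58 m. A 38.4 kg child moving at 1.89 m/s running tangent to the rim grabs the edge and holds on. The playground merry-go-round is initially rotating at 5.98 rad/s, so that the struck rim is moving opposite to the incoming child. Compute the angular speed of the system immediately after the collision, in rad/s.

|ω_f| ≈ 3.91 rad/s

About the axle the impulsive forces during the collision are internal, so angular momentum about that axis is conserved.
I_p = ½(172)(2.58)² = 572.5 kg·m². Taking the sense of the child's angular momentum as positive, L_{child} = m v R = (38.4)(1.89)(2.58) = 187.2 kg·m²/s.
L_i = −I_p ω_p + m v R = −(572.5)(5.98) + 187.2 = -3236 kg·m²/s.
After sticking, I_f = I_p + m R² = 572.5 + (38.4)(2.58)² = 828.1 kg·m².
ω_f = L_i / I_f = -3236 / 828.1 = -3.908 rad/s.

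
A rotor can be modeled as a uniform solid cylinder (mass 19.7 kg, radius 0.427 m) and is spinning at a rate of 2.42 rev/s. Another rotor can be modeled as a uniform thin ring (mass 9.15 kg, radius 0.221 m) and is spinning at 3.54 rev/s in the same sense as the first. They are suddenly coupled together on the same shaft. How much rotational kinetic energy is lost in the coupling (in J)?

ΔKE lost ≈ 8.86 J

No external torque acts about the common axis, so total angular momentum is conserved.
Moments of inertia: I_A = ½(19.7)(0.427)² = 1.796 kg·m²; I_B = (9.15)(0.221)² = 0.4469 kg·m².
Taking A's sense as positive: L = (1.796)(2.42) + (0.4469)(3.54) = 5.928 kg·m²·rev/s.
Combined I = 1.796 + 0.4469 = 2.243 kg·m².
ω_f = L / I = 5.928 / 2.243 = 2.643 rev/s.
KE_i = ½ΣIω² = 318.2 J; KE_f = ½(2.243)(16.61)² = 309.3 J.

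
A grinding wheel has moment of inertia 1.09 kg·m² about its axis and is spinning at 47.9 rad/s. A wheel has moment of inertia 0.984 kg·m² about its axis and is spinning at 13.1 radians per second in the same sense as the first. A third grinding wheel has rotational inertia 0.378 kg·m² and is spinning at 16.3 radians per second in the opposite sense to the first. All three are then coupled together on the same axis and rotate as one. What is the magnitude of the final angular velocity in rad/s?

No external torque acts about the common axis, so total angular momentum is conserved.
Taking A's sense as positive: L = (1.090)(47.9) + (0.9840)(13.1) − (0.3780)(16.3) = 58.94 kg·m²·rad/s.
Combined I = 1.090 + 0.9840 + 0.3780 = 2.452 kg·m².
ω_f = L / I = 58.94 / 2.452 = 24.04 rad/s.

|ω_f| ≈ 24.0 rad/s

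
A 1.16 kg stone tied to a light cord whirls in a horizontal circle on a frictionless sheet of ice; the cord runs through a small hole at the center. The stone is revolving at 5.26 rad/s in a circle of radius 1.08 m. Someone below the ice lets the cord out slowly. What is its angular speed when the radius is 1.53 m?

ω₂ ≈ 2.62 rad/s

No torque about the axis ⇒ m r₁² ω₁ = m r₂² ω₂.
ω₂ = ω₁ (r₁/r₂)² = (5.26)(1.08/1.53)² = 2.621 rad/s.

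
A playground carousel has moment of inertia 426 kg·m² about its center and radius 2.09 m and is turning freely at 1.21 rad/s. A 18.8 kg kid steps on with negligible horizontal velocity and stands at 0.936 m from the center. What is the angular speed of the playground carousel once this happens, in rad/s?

No external torque acts about the center; L_before = L_after.
Added inertia Σmr² = (18.8)(0.936)² = 16.47 kg·m²; I_f = 426.0 + 16.47 = 442.5 kg·m².
ω_f = I_p ω_i / I_f = (426.0)(1.21) / 442.5 = 1.165 rad/s.

ω_f ≈ 1.16 rad/s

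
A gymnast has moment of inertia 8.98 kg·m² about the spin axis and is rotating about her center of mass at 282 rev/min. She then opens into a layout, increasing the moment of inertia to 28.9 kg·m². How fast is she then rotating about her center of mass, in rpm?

Angular momentum about the spin axis is conserved since the torque about it is zero.
ω₂ = I₁ω₁ / I₂ = (8.980)(282 rpm) / (28.90) = 87.62 rpm.

ω₂ ≈ 87.6 rpm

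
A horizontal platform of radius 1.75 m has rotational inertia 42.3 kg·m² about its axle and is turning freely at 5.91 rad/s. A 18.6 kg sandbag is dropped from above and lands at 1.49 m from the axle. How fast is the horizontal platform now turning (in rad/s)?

No external torque acts about the axle; L_before = L_after.
Added inertia Σmr² = (18.6)(1.49)² = 41.29 kg·m²; I_f = 42.30 + 41.29 = 83.59 kg·m².
ω_f = I_p ω_i / I_f = (42.30)(5.91) / 83.59 = 2.991 rad/s.

ω_f ≈ 2.99 rad/s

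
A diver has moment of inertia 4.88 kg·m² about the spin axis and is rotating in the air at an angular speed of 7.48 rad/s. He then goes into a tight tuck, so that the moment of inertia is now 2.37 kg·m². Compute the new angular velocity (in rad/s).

No external torque acts about the spin axis, so angular momentum is conserved.
ω₂ = I₁ω₁ / I₂ = (4.880)(7.48 rad/s) / (2.370) = 15.40 rad/s.

ω₂ ≈ 15.4 rad/s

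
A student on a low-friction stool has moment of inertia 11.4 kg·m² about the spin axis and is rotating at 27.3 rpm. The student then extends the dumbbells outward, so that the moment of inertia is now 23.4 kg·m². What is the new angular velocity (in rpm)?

ω₂ ≈ 13.3 rpm

Angular momentum about the spin axis is conserved since the torque about it is zero.
ω₂ = I₁ω₁ / I₂ = (11.40)(27.3 rpm) / (23.40) = 13.30 rpm.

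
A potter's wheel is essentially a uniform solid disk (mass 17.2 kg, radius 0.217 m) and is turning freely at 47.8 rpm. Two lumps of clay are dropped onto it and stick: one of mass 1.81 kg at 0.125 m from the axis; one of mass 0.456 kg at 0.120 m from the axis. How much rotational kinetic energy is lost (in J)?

energy lost ≈ 0.402 J

No external torque acts about the axis; L_before = L_after.
I_p = ½(17.2)(0.217)² = 0.4050 kg·m².
Added inertia Σmr² = (1.81)(0.125)² + (0.456)(0.120)² = 0.03485 kg·m²; I_f = 0.4050 + 0.03485 = 0.4398 kg·m².
ω_f = I_p ω_i / I_f = (0.4050)(47.8) / 0.4398 = 44.01 rpm.
KE_i = ½(0.4050)(5.006 rad/s)² = 5.073 J; KE_f = ½(0.4398)(4.609)² = 4.671 J.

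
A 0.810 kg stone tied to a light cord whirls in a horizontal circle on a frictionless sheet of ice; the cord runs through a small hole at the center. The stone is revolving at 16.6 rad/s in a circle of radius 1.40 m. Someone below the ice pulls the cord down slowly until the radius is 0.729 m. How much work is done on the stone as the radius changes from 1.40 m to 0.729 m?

No torque about the axis ⇒ m r₁² ω₁ = m r₂² ω₂.
ω₂ = ω₁ (r₁/r₂)² = (16.6)(1.40/0.729)² = 61.22 rad/s.
W = ΔKE = ½m(v₂² − v₁²) = 588.0 J.

W ≈ 588 J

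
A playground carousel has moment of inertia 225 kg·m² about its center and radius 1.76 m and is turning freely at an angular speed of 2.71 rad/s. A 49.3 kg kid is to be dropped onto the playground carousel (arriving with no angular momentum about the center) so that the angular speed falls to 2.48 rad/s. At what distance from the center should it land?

The added mass arrives with no angular momentum about the center, and any external torque about the center is negligible, so the system's angular momentum is conserved.
I_p ω_i = (I_p + m r²) ω_f ⇒ m r² = I_p(ω_i/ω_f − 1) = 225.0(2.71/2.48 − 1) = 20.87 kg·m².
r = √(20.87/49.3) = 0.6506 m.

r ≈ 0.651 m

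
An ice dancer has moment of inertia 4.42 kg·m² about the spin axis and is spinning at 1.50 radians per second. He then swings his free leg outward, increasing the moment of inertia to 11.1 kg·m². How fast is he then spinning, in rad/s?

ω₂ ≈ 0.597 rad/s

With no external torque about the axis, L is conserved: I₁ω₁ = I₂ω₂.
ω₂ = I₁ω₁ / I₂ = (4.420)(1.50 rad/s) / (11.10) = 0.5973 rad/s.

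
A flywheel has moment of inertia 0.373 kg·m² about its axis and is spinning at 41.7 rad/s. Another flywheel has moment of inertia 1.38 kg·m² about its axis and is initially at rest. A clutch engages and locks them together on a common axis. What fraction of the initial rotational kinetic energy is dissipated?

fraction ≈ 0.787

No external torque acts about the common axis, so total angular momentum is conserved.
Taking A's sense as positive: L = (0.3730)(41.7) = 15.55 kg·m²·rad/s.
Combined I = 0.3730 + 1.380 = 1.753 kg·m².
ω_f = L / I = 15.55 / 1.753 = 8.873 rad/s.
KE_i = ½ΣIω² = 324.3 J; KE_f = ½(1.753)(8.873)² = 69.00 J.
Fraction dissipated = (KE_i − KE_f)/KE_i = 0.7872.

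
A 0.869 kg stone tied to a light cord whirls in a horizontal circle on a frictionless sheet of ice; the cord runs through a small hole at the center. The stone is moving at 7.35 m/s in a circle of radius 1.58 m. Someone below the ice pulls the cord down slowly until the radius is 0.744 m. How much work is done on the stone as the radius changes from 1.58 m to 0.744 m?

Central (radial) force ⇒ zero torque about the center ⇒ m v r is constant.
v₂ = v₁ r₁ / r₂ = (7.35)(1.58) / (0.744) = 15.61 m/s.
W = ΔKE = ½m(v₂² − v₁²) = 82.39 J.

W ≈ 82.4 J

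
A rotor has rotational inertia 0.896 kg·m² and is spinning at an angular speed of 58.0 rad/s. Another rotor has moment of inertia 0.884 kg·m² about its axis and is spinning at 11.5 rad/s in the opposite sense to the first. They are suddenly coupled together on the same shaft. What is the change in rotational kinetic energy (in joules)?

No external torque acts about the common axis, so total angular momentum is conserved.
Taking A's sense as positive: L = (0.8960)(58.0) − (0.8840)(11.5) = 41.80 kg·m²·rad/s.
Combined I = 0.8960 + 0.8840 = 1.780 kg·m².
ω_f = L / I = 41.80 / 1.780 = 23.48 rad/s.
KE_i = ½ΣIω² = 1566 J; KE_f = ½(1.780)(23.48)² = 490.8 J.

ΔKE ≈ -1070 J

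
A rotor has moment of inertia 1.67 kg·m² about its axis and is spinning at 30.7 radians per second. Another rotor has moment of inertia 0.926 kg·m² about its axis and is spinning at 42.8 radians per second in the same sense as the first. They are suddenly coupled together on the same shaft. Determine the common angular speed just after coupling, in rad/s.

|ω_f| ≈ 35.0 rad/s

The coupling torques are internal; angular momentum about the shared axis is conserved.
Taking A's sense as positive: L = (1.670)(30.7) + (0.9260)(42.8) = 90.90 kg·m²·rad/s.
Combined I = 1.670 + 0.9260 = 2.596 kg·m².
ω_f = L / I = 90.90 / 2.596 = 35.02 rad/s.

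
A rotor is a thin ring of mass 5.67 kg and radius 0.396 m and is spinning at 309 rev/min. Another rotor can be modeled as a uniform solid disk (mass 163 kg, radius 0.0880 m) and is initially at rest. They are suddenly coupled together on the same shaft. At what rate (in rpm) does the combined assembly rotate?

No external torque acts about the common axis, so total angular momentum is conserved.
Moments of inertia: I_A = (5.67)(0.396)² = 0.8891 kg·m²; I_B = ½(163)(0.0880)² = 0.6311 kg·m².
Taking A's sense as positive: L = (0.8891)(309) = 274.7 kg·m²·rpm.
Combined I = 0.8891 + 0.6311 = 1.520 kg·m².
ω_f = L / I = 274.7 / 1.520 = 180.7 rpm.

|ω_f| ≈ 181 rpm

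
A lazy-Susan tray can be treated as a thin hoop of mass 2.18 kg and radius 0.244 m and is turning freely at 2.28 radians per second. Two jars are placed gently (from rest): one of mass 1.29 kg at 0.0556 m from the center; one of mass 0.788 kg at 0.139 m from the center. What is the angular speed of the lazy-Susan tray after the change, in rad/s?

ω_f ≈ 1.99 rad/s

The added mass arrives with no angular momentum about the center, and any external torque about the center is negligible, so the system's angular momentum is conserved.
I_p = (2.18)(0.244)² = 0.1298 kg·m².
Added inertia Σmr² = (1.29)(0.0556)² + (0.788)(0.139)² = 0.01921 kg·m²; I_f = 0.1298 + 0.01921 = 0.1490 kg·m².
ω_f = I_p ω_i / I_f = (0.1298)(2.28) / 0.1490 = 1.986 rad/s.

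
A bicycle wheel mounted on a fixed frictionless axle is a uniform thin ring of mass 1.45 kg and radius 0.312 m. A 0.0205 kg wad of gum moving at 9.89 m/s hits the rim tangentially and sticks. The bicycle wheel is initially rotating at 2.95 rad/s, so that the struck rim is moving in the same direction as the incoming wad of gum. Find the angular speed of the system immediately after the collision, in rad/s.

|ω_f| ≈ 3.35 rad/s

About the axle the impulsive forces during the collision are internal, so angular momentum about that axis is conserved.
I_p = (1.45)(0.312)² = 0.1411 kg·m². Taking the sense of the wad of gum's angular momentum as positive, L_{wad} = m v R = (0.0205)(9.89)(0.312) = 0.06326 kg·m²/s.
L_i = +I_p ω_p + m v R = +(0.1411)(2.95) + 0.06326 = 0.4796 kg·m²/s.
After sticking, I_f = I_p + m R² = 0.1411 + (0.0205)(0.312)² = 0.1431 kg·m².
ω_f = L_i / I_f = 0.4796 / 0.1431 = 3.351 rad/s.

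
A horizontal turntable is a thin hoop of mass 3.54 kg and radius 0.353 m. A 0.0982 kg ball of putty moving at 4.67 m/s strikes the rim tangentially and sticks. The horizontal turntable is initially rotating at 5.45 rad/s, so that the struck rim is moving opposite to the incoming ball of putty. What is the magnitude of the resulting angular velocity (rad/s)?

|ω_f| ≈ 4.95 rad/s

The axle reaction passes through the axle and exerts no torque about it; angular momentum about the axle is conserved through the impact.
I_p = (3.54)(0.353)² = 0.4411 kg·m². Taking the sense of the ball of putty's angular momentum as positive, L_{ball} = m v R = (0.0982)(4.67)(0.353) = 0.1619 kg·m²/s.
L_i = −I_p ω_p + m v R = −(0.4411)(5.45) + 0.1619 = -2.242 kg·m²/s.
After sticking, I_f = I_p + m R² = 0.4411 + (0.0982)(0.353)² = 0.4534 kg·m².
ω_f = L_i / I_f = -2.242 / 0.4534 = -4.946 rad/s.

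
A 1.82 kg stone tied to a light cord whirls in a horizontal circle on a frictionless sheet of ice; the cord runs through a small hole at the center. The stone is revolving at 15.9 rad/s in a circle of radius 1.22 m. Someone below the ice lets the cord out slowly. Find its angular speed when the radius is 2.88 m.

ω₂ ≈ 2.85 rad/s

No torque about the axis ⇒ m r₁² ω₁ = m r₂² ω₂.
ω₂ = ω₁ (r₁/r₂)² = (15.9)(1.22/2.88)² = 2.853 rad/s.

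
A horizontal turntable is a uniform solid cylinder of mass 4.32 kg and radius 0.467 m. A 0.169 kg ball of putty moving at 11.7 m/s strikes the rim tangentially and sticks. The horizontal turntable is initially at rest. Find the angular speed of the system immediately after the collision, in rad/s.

About the axle the impulsive forces during the collision are internal, so angular momentum about that axis is conserved.
I_p = ½(4.32)(0.467)² = 0.4711 kg·m². Taking the sense of the ball of putty's angular momentum as positive, L_{ball} = m v R = (0.169)(11.7)(0.467) = 0.9234 kg·m²/s.
L_i = 0 + 0.9234 = 0.9234 kg·m²/s.
After sticking, I_f = I_p + m R² = 0.4711 + (0.169)(0.467)² = 0.5079 kg·m².
ω_f = L_i / I_f = 0.9234 / 0.5079 = 1.818 rad/s.

|ω_f| ≈ 1.82 rad/s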